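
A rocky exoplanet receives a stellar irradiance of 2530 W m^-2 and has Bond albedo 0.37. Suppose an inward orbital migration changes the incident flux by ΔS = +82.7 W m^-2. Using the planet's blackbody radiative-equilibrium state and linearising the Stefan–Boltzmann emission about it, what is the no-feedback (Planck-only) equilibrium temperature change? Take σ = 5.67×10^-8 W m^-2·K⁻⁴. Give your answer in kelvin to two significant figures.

Unperturbed T_e = [2530·(1−0.37)/(4σ)]^¼ = 289.5 K.
TOA radiative forcing: ΔF = (1−α)ΔS/4 = 0.63·(+82.7)/4 = 13.03 W m^-2.
Linearising σT⁴ gives d(σT⁴)/dT = 4σT_e³ = 5.505 W m^-2 per K.
ΔT₀ = ΔF/λ_P = 13.03/5.505 = 2.37 K.

2.4 K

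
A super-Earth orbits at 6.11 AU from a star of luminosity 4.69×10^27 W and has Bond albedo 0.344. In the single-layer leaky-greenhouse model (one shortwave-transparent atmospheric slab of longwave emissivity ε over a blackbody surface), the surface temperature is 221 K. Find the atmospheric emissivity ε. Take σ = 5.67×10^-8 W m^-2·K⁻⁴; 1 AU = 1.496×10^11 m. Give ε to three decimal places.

Orbital distance: d = 6.11 AU = 9.141×10^11 m.
Flux at the orbit: S = L/(4πd²) = 4.69×10^27/(4π·(9.14×10^11)²) = 446.7 W m^-2.
TOA balance gives T_e = 189.6 K.
Inverting T_s⁴ = 2T_e⁴/(2−ε): (T_e/T_s)⁴ = 0.5416, so ε = 2(1 − 0.5416) = 0.9167.

0.917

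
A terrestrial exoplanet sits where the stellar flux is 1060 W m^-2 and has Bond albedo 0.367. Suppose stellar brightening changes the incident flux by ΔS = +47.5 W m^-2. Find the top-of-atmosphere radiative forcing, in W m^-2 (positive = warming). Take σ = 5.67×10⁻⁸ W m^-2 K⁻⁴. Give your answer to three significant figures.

7.52 W m^-2

Only a fraction (1−α) is absorbed and it's spread over 4πR², so ΔF = (1−α)ΔS/4 = 7.517 W m^-2.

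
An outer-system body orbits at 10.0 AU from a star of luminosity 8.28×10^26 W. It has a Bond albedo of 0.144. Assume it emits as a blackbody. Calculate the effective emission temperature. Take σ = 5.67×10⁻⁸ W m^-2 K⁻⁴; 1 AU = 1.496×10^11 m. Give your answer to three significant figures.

Orbital distance: d = 10.0 AU = 1.496×10^12 m.
S = L/(4πd²) = 29.44 W m^-2.
Absorbed flux (global mean): S(1−α)/4 = 29.44·0.856/4 = 6.300 W m^-2.
In equilibrium σT⁴ equals this, so T = 102.7 K.

103 kelvin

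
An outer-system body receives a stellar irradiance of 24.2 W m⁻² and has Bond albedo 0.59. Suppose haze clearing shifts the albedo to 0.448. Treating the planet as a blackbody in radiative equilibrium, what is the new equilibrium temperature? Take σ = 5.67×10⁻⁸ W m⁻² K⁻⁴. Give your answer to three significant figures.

New equilibrium: T₂ = [(1−0.448)·24.20/(4σ)]^(1/4) = 87.60 K.

87.6 K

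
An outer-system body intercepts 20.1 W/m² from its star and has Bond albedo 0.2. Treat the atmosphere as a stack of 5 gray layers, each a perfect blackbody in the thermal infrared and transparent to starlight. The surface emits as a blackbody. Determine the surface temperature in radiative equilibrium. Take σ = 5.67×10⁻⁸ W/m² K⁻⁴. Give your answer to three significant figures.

Top-of-atmosphere balance: σT_e⁴ = S(1−α)/4 = 4.020 W/m² → T_e = 91.76 K.
With N = 5 opaque layers, T_s = (N+1)^(1/4)·T_e = 6^(1/4)·91.76 = 143.6 K.

144 K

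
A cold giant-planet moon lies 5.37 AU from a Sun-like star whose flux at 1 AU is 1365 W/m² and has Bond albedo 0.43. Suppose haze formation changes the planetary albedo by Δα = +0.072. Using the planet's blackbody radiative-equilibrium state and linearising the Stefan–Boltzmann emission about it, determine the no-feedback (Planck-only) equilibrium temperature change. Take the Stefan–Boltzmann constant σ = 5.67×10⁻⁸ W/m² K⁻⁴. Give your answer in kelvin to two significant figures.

-3.3 K

By the inverse-square law, S = 1365/5.37² = 47.34 W/m².
Unperturbed T_e = [47.34·(1−0.43)/(4σ)]^¼ = 104.4 K.
The change in absorbed flux is Δ[S(1−α)/4] = −SΔα/4 = -0.8520 W/m².
The Planck feedback parameter is 4σT_e³ = 0.2583 W/m²/K.
ΔT₀ = ΔF/λ_P = -0.8520/0.2583 = -3.30 K.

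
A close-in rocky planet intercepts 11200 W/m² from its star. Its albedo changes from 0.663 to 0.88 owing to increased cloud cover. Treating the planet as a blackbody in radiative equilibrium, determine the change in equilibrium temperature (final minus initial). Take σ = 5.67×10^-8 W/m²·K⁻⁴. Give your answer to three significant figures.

Initial: T₁ = [S(1−0.663)/(4σ)]^(1/4) = 359.2 K.
Final:   T₂ = [S(1−0.88)/(4σ)]^(1/4) = 277.5 K.
Change: 277.5 − 359.2 = -81.72 K.

-81.7 kelvin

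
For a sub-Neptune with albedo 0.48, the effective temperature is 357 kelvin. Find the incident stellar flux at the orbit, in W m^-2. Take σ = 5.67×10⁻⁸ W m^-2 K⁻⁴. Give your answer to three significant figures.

7080 W m^-2

Invert the energy balance for S: S = 4σT⁴/(1−α).
σT⁴ = 5.67×10⁻⁸·(357)⁴ = 921.0 W m^-2.
So S = 4×921.0/(1−0.48) = 7085 W m^-2.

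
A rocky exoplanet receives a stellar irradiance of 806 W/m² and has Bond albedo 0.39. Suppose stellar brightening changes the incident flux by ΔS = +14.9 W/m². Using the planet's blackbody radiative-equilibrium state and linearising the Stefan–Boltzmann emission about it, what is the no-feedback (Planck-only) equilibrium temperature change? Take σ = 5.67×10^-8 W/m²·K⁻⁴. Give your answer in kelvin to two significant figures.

Unperturbed T_e = [806.0·(1−0.39)/(4σ)]^¼ = 215.8 K.
TOA radiative forcing: ΔF = (1−α)ΔS/4 = 0.61·(+14.9)/4 = 2.272 W/m².
Planck response: λ_P = 4σT_e³ = 4·5.67×10⁻⁸·(215.8)³ = 2.279 W/m²/K.
ΔT₀ = ΔF/λ_P = 2.272/2.279 = 0.997 K.

1.0 K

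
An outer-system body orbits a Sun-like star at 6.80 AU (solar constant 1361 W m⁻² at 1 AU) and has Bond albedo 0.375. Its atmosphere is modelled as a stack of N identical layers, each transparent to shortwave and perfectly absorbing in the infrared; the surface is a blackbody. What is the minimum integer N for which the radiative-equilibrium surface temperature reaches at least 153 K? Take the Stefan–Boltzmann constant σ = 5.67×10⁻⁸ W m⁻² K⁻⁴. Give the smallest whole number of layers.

6

Flux at the orbit: S = 1361/(6.80)² = 29.43 W m⁻².
Top-of-atmosphere balance: σT_e⁴ = S(1−α)/4 = 4.599 W m⁻² → T_e = 94.90 K.
T_s = (N+1)^(1/4)·T_e ≥ 153 K requires N+1 ≥ (T_s/T_e)⁴ = (153/94.90)⁴ = 6.756.
Rounding up, N = 6.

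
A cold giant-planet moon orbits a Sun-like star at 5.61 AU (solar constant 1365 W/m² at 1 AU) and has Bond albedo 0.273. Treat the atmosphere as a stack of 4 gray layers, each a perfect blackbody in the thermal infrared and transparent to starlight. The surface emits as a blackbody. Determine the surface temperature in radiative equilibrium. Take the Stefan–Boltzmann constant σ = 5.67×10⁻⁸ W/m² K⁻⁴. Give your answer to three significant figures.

Irradiance scales as 1/d², so S = 1365 W/m² × (1/5.61)² = 43.37 W/m².
OLR = S(1−α)/4 = 7.883 W/m²; the top layer radiates at T_e = 108.6 K.
For an N-layer opaque stack, T_s⁴ = (N+1)T_e⁴, hence T_s = (5)^(1/4)×108.6 K = 162.4 K.

162 K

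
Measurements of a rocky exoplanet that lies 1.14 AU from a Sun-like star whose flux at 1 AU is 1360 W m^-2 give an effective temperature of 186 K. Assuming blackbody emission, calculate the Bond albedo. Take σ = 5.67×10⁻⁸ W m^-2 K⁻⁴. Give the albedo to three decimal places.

0.741

By the inverse-square law, S = 1360/1.14² = 1046 W m^-2.
Rearranging the radiative balance, α = 1 − 4σT⁴/S.
4σT⁴ = 4·5.67×10⁻⁸·(186)⁴ = 271.5 W m^-2.
Hence α = 1 − 271.5/1046 = 0.7406.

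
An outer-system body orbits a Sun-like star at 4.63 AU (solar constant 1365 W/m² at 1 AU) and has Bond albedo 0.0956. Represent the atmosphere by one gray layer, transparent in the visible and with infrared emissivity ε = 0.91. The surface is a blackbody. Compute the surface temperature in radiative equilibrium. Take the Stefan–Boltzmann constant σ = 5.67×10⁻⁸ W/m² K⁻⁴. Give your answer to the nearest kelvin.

147 kelvin

Flux at the orbit: S = 1365/(4.63)² = 63.68 W/m².
The planet radiates to space at T_e = [S(1−α)/(4σ)]^(1/4) = 126.2 K.
Surface balance with a leaky layer gives σT_s⁴ = σT_e⁴·2/(2−ε), so T_s = T_e·[2/(2−0.91)]^(1/4) = 146.9 K.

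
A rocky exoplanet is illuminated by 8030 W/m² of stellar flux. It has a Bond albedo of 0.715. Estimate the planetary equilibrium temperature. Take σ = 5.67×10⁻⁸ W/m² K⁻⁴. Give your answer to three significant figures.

Averaging over the sphere, the absorbed flux is S(1−α)/4 = 572.1 W/m².
Set σT⁴ = 572.1 → T = (572.1/σ)^(1/4) = 316.9 K.

317 kelvin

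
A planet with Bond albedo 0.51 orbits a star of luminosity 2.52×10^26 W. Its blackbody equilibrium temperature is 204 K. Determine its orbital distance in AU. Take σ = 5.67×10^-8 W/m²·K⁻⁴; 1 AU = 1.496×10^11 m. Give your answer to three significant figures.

Energy balance gives S = 4σT⁴/(1−α) = 801.6 W/m².
From L = 4πd²S, d = √(2.52×10^26/(4π·801.6)) = 1.582×10^11 m = 1.057 AU.

1.06 AU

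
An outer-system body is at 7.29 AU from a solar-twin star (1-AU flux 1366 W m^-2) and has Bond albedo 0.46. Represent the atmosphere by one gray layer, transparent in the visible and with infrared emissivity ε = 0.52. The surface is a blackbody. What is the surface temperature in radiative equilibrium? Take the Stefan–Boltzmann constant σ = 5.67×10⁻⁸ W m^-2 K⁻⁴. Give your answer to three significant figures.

Irradiance scales as 1/d², so S = 1366 W m^-2 × (1/7.29)² = 25.70 W m^-2.
At the top of the atmosphere, σT_e⁴ = S(1−α)/4 = 3.470 W m^-2, giving T_e = 88.45 K.
The surface balance (absorbed SW + ε·downward IR = σT_s⁴) with T_a⁴ = T_s⁴/2 reduces to T_s = T_e·[2/(2−ε)]^¼ = 95.36 K.

95.4 K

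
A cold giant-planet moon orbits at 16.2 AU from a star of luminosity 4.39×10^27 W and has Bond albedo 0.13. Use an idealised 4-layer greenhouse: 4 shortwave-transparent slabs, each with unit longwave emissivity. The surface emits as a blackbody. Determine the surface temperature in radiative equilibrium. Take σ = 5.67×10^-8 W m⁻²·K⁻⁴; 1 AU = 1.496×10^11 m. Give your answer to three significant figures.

Orbital distance: d = 16.2 AU = 2.424×10^12 m.
Flux at the orbit: S = L/(4πd²) = 4.39×10^27/(4π·(2.42×10^12)²) = 59.48 W m⁻².
The effective emission temperature is T_e = [S(1−α)/(4σ)]^¼ = 122.9 K.
Layer-by-layer balance gives σT_s⁴ = (N+1)σT_e⁴, so T_s = 5^¼·122.9 = 183.8 K.

184 K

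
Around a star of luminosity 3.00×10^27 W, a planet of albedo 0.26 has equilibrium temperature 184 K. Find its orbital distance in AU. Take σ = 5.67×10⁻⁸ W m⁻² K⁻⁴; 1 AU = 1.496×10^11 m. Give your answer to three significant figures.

5.51 AU

Required flux: S = 4σT⁴/(1−α) = 351.3 W m⁻².
From L = 4πd²S, d = √(3.00×10^27/(4π·351.3)) = 8.244×10^11 m = 5.510 AU.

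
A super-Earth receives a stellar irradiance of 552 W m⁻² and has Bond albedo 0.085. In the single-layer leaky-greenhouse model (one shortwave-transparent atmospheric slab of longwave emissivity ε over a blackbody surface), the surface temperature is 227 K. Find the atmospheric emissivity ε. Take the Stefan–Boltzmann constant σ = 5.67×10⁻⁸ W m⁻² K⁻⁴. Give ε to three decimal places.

0.323

First, T_e = [552.0·(1−0.085)/(4σ)]^(1/4) = 217.2 K.
T_s⁴ = T_e⁴·2/(2−ε) → ε = 2 − 2(T_e/T_s)⁴ = 2 − 2·(217.2/227)⁴ = 0.3226.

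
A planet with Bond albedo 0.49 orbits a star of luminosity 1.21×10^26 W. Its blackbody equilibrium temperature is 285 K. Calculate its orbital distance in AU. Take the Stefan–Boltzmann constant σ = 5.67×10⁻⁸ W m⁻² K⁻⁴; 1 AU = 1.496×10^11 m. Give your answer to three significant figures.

0.383 AU

Required flux: S = 4σT⁴/(1−α) = 2934 W m⁻².
S = L/(4πd²) → d = √(L/4πS) = √(1.21×10^26/(4π·2934)) = 5.729×10^10 m = 0.3829 AU.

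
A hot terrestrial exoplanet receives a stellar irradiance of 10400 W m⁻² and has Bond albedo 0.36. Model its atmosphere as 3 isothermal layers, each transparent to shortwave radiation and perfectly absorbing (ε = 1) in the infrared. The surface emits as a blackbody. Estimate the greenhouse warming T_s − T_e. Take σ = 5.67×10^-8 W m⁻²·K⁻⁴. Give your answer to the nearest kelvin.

171 kelvin

OLR = S(1−α)/4 = 1664 W m⁻²; the top layer radiates at T_e = 413.9 K.
Surface: T_s = (4)^¼·T_e = 585.3 K.
So the greenhouse effect raises the surface by 585.3 − 413.9 = 171.4 K.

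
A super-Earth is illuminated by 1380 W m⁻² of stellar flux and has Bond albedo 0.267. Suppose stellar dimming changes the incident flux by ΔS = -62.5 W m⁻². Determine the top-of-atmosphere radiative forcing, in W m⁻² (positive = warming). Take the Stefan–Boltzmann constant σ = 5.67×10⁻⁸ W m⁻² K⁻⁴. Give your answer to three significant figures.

-11.5 W m⁻²

TOA radiative forcing: ΔF = (1−α)ΔS/4 = 0.733·(-62.5)/4 = -11.45 W m⁻².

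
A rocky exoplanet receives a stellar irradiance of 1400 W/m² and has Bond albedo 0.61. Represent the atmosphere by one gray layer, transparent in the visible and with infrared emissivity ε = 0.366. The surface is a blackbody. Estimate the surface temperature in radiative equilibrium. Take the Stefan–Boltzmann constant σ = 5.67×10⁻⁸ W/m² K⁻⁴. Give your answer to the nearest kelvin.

Effective emission temperature (TOA balance): σT_e⁴ = S(1−α)/4 = 136.5 W/m² → T_e = 221.5 K.
Surface balance with a leaky layer gives σT_s⁴ = σT_e⁴·2/(2−ε), so T_s = T_e·[2/(2−0.366)]^(1/4) = 233.0 K.

233 K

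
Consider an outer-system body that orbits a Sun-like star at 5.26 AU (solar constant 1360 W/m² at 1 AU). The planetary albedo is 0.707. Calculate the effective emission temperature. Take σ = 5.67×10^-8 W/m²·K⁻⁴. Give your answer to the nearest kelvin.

89 K

Irradiance scales as 1/d², so S = 1360 W/m² × (1/5.26)² = 49.15 W/m².
Absorbed flux (global mean): S(1−α)/4 = 49.15·0.293/4 = 3.601 W/m².
In equilibrium σT⁴ equals this, so T = 89.27 K.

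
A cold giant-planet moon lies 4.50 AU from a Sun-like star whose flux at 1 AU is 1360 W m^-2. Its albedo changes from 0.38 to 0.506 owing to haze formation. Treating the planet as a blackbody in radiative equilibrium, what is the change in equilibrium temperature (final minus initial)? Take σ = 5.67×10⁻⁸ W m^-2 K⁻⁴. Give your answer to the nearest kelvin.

By the inverse-square law, S = 1360/4.50² = 67.16 W m^-2.
Before: T₁ = [67.16·0.62/(4σ)]^(1/4) = 116.4 K.
After:  T₂ = [67.16·0.494/(4σ)]^(1/4) = 110.0 K.
ΔT = T₂ − T₁ = -6.427 K.

-6 K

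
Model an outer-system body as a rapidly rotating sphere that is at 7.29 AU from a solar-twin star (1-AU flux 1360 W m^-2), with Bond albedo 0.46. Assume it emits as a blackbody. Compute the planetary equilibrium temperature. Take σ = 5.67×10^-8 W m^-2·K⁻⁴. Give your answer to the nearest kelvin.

88 kelvin

Flux at the orbit: S = 1360/(7.29)² = 25.59 W m^-2.
The planet absorbs (1−α)S over its disc πR² and re-emits over 4πR², so the mean absorbed flux is (1−0.46)·25.59/4 = 3.455 W m^-2.
In equilibrium σT⁴ equals this, so T = 88.35 K.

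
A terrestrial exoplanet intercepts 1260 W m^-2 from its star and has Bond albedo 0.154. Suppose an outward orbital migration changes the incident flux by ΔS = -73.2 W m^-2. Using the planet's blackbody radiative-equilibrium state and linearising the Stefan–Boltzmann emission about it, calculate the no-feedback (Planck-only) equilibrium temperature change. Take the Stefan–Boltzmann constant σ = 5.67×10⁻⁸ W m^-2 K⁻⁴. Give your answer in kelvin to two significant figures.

Reference equilibrium: T_e = [S(1−α)/(4σ)]^(1/4) = 261.8 K.
ΔF = Δ[S(1−α)]/4 = (1−0.154)·-73.2/4 = -15.48 W m^-2.
Linearising σT⁴ gives d(σT⁴)/dT = 4σT_e³ = 4.071 W m^-2 per K.
So ΔT₀ = -15.48/4.071 = -3.80 K.

-3.8 K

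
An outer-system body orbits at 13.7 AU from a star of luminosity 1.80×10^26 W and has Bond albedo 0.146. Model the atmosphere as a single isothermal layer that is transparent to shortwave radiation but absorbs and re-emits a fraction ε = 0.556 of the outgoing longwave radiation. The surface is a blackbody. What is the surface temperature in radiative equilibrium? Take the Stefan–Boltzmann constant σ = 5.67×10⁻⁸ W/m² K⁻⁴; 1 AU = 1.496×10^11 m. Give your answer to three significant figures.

d = 13.7 × 1.496×10^11 m = 2.050×10^12 m.
Spreading L over a sphere of radius d: S = 1.80×10^26/(4π·2.05×10^12²) = 3.410 W/m².
Effective emission temperature (TOA balance): σT_e⁴ = S(1−α)/4 = 0.7280 W/m² → T_e = 59.86 K.
The surface balance (absorbed SW + ε·downward IR = σT_s⁴) with T_a⁴ = T_s⁴/2 reduces to T_s = T_e·[2/(2−ε)]^¼ = 64.94 K.

64.9 kelvin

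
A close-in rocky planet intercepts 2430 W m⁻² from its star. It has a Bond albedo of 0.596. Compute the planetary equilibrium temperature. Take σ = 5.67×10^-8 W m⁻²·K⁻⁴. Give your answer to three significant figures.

Absorbed flux (global mean): S(1−α)/4 = 2430·0.404/4 = 245.4 W m⁻².
Balancing against σT⁴: T = (245.4/5.67×10⁻⁸)^(1/4) = 256.5 K.

256 kelvin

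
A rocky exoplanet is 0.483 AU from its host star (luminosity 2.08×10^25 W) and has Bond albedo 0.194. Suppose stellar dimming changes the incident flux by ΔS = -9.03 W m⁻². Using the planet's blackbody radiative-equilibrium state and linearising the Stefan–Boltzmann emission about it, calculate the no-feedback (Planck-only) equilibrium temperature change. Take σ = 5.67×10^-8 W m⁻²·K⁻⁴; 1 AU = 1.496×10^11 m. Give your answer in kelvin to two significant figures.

-1.3 K

Orbital distance: d = 0.483 AU = 7.226×10^10 m.
Flux at the orbit: S = L/(4πd²) = 2.08×10^25/(4π·(7.23×10^10)²) = 317.0 W m⁻².
Unperturbed T_e = [317.0·(1−0.194)/(4σ)]^¼ = 183.2 K.
Only a fraction (1−α) is absorbed and it's spread over 4πR², so ΔF = (1−α)ΔS/4 = -1.820 W m⁻².
The Planck feedback parameter is 4σT_e³ = 1.395 W m⁻²/K.
Hence the no-feedback warming is ΔF/(4σT_e³) = -1.30 K.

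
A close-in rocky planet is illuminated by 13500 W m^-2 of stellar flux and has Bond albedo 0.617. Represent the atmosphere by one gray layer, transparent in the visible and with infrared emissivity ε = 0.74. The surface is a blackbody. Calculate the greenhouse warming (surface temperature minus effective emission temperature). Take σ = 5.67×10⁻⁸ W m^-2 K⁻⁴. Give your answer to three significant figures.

Effective emission temperature (TOA balance): σT_e⁴ = S(1−α)/4 = 1293 W m^-2 → T_e = 388.6 K.
Surface balance with a leaky layer gives σT_s⁴ = σT_e⁴·2/(2−ε), so T_s = T_e·[2/(2−0.74)]^(1/4) = 436.2 K.
T_s − T_e = 436.2 − 388.6 = 47.58 K.

47.6 K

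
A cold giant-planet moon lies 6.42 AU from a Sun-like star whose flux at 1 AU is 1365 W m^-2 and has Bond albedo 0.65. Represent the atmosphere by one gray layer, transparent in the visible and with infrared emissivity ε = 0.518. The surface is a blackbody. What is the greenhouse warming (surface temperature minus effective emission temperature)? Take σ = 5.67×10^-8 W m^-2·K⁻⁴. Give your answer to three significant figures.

Flux at the orbit: S = 1365/(6.42)² = 33.12 W m^-2.
The planet radiates to space at T_e = [S(1−α)/(4σ)]^(1/4) = 84.55 K.
For a single slab of emissivity ε, T_s⁴ = 2T_e⁴/(2−ε); thus T_s = 84.55·(1.35)^(1/4) = 91.13 K.
T_s − T_e = 91.13 − 84.55 = 6.580 K.

6.58 K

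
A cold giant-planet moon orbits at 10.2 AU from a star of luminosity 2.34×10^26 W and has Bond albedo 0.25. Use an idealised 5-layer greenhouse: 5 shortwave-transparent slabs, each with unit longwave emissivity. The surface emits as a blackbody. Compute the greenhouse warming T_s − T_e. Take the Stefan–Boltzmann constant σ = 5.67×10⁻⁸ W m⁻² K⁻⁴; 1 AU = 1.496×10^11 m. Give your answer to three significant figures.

d = 10.2 × 1.496×10^11 m = 1.526×10^12 m.
Flux at the orbit: S = L/(4πd²) = 2.34×10^26/(4π·(1.53×10^12)²) = 7.997 W m⁻².
OLR = S(1−α)/4 = 1.499 W m⁻²; the top layer radiates at T_e = 71.71 K.
T_s = (N+1)^(1/4)·T_e = 112.2 K.
Warming: T_s − T_e = 40.52 K.

40.5 K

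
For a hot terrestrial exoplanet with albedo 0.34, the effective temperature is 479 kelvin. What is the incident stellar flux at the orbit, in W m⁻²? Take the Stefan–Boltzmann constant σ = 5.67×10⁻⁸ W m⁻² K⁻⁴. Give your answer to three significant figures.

18100 W m⁻²

From S(1−α)/4 = σT⁴: S = 4σT⁴/(1−α).
σT⁴ = 5.67×10⁻⁸·(479)⁴ = 2985 W m⁻².
S = 4·2985/0.66 = 18090 W m⁻².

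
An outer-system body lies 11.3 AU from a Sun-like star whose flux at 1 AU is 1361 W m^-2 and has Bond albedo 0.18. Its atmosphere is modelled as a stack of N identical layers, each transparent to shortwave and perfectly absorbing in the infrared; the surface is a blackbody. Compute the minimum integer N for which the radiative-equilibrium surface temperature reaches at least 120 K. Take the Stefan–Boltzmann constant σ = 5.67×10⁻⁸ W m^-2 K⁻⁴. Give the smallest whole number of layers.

5

Irradiance scales as 1/d², so S = 1361 W m^-2 × (1/11.3)² = 10.66 W m^-2.
Top-of-atmosphere balance: σT_e⁴ = S(1−α)/4 = 2.185 W m^-2 → T_e = 78.79 K.
Since T_s⁴ = (N+1)T_e⁴, we need N ≥ (T_s/T_e)⁴ − 1 = 4.381.
So N ≥ 4.381; the smallest integer is N = 5.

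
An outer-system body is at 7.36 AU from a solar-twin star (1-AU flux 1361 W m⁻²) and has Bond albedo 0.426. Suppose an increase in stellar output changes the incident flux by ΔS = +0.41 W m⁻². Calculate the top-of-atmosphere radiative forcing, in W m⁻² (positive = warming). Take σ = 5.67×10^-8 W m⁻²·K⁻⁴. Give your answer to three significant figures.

0.0588 W m⁻²

Irradiance scales as 1/d², so S = 1361 W m⁻² × (1/7.36)² = 25.12 W m⁻².
TOA radiative forcing: ΔF = (1−α)ΔS/4 = 0.574·(+0.41)/4 = 0.05884 W m⁻².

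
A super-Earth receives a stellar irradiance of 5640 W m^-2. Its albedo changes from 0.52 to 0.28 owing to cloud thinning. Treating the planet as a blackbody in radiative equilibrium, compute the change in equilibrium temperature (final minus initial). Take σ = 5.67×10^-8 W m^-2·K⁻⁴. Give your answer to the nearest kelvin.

Before: T₁ = [5640·0.48/(4σ)]^(1/4) = 330.5 K.
After:  T₂ = [5640·0.72/(4σ)]^(1/4) = 365.8 K.
Change: 365.8 − 330.5 = 35.26 K.

35 kelvin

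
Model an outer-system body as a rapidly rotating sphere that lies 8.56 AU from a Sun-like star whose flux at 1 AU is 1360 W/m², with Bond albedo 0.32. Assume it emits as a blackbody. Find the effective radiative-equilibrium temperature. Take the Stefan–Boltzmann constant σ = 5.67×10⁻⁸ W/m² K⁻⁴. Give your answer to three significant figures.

86.4 K

Irradiance scales as 1/d², so S = 1360 W/m² × (1/8.56)² = 18.56 W/m².
Averaging over the sphere, the absorbed flux is S(1−α)/4 = 3.155 W/m².
Balancing against σT⁴: T = (3.155/5.67×10⁻⁸)^(1/4) = 86.37 K.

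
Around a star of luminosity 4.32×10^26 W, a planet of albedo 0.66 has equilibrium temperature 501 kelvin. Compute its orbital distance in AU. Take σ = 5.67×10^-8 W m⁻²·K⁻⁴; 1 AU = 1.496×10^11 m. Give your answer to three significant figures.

0.191 AU

Required flux: S = 4σT⁴/(1−α) = 42030 W m⁻².
S = L/(4πd²) → d = √(L/4πS) = √(4.32×10^26/(4π·42030)) = 2.860×10^10 m = 0.1912 AU.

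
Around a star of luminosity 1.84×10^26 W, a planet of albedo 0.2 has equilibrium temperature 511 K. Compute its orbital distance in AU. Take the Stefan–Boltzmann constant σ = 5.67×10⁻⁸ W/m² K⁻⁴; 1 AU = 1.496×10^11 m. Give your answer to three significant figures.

0.184 AU

Required flux: S = 4σT⁴/(1−α) = 19330 W/m².
From L = 4πd²S, d = √(1.84×10^26/(4π·19330)) = 2.752×10^10 m = 0.1840 AU.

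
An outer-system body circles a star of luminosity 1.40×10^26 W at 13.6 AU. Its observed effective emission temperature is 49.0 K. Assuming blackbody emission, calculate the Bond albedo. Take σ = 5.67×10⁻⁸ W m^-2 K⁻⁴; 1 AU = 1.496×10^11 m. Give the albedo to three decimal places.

0.514

d = 13.6 × 1.496×10^11 m = 2.035×10^12 m.
S = L/(4πd²) = 2.691 W m^-2.
Rearranging the radiative balance, α = 1 − 4σT⁴/S.
σT⁴ = 0.3269 W m^-2, so 4σT⁴ = 1.307 W m^-2.
Hence α = 1 − 1.307/2.691 = 0.5142.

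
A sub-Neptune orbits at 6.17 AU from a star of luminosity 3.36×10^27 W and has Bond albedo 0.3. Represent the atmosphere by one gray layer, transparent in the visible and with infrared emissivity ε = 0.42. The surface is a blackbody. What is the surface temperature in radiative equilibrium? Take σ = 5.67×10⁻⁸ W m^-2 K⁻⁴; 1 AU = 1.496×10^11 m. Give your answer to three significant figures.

d = 6.17 × 1.496×10^11 m = 9.230×10^11 m.
S = L/(4πd²) = 313.8 W m^-2.
At the top of the atmosphere, σT_e⁴ = S(1−α)/4 = 54.92 W m^-2, giving T_e = 176.4 K.
For a single slab of emissivity ε, T_s⁴ = 2T_e⁴/(2−ε); thus T_s = 176.4·(1.266)^(1/4) = 187.1 K.

187 K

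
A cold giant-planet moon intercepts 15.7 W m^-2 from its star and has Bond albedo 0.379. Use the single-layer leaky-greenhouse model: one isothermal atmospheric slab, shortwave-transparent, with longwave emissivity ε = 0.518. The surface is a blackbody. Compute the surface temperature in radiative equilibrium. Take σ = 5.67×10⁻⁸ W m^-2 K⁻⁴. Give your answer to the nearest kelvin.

At the top of the atmosphere, σT_e⁴ = S(1−α)/4 = 2.437 W m^-2, giving T_e = 80.97 K.
Surface balance with a leaky layer gives σT_s⁴ = σT_e⁴·2/(2−ε), so T_s = T_e·[2/(2−0.518)]^(1/4) = 87.27 K.

87 K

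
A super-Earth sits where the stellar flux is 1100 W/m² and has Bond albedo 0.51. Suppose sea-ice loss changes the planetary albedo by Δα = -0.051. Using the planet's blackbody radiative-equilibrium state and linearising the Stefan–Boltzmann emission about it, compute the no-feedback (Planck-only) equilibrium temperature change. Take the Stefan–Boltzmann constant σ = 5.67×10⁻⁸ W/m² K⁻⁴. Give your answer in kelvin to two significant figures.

Unperturbed T_e = [1100·(1−0.51)/(4σ)]^¼ = 220.8 K.
The change in absorbed flux is Δ[S(1−α)/4] = −SΔα/4 = 14.02 W/m².
Linearising σT⁴ gives d(σT⁴)/dT = 4σT_e³ = 2.441 W/m² per K.
ΔT₀ = ΔF/λ_P = 14.02/2.441 = 5.75 K.

5.7 K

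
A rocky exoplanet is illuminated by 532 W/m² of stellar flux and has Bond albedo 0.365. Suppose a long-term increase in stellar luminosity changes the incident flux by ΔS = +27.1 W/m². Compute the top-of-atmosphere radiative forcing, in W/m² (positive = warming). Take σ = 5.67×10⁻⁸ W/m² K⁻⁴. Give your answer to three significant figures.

Only a fraction (1−α) is absorbed and it's spread over 4πR², so ΔF = (1−α)ΔS/4 = 4.302 W/m².

4.30 W/m²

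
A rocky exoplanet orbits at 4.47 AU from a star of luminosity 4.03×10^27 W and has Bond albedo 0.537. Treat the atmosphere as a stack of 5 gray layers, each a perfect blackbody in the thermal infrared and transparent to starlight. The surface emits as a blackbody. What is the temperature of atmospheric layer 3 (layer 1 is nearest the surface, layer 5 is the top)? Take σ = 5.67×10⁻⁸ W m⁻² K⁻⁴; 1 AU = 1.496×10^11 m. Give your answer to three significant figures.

d = 4.47 × 1.496×10^11 m = 6.687×10^11 m.
Flux at the orbit: S = L/(4πd²) = 4.03×10^27/(4π·(6.69×10^11)²) = 717.2 W m⁻².
The effective emission temperature is T_e = [S(1−α)/(4σ)]^¼ = 195.6 K.
Each opaque layer satisfies 2T_j⁴ = T_{j−1}⁴ + T_{j+1}⁴, giving T_k⁴ = (N+1−k)T_e⁴.
With k = 3: T_3 = (5+1−3)^¼·195.6 K = 257.4 K.

257 K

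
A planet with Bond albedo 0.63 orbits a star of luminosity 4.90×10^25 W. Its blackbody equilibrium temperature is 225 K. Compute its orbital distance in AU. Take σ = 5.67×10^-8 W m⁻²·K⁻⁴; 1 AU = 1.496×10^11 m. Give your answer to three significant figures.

Required flux: S = 4σT⁴/(1−α) = 1571 W m⁻².
From L = 4πd²S, d = √(4.90×10^25/(4π·1571)) = 4.982×10^10 m = 0.3330 AU.

0.333 AU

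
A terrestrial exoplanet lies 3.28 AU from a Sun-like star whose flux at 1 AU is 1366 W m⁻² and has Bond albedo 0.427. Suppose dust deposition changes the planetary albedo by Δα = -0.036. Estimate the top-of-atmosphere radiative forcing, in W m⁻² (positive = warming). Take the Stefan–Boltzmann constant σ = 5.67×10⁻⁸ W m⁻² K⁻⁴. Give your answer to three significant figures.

Irradiance scales as 1/d², so S = 1366 W m⁻² × (1/3.28)² = 127.0 W m⁻².
ΔF = −(S/4)Δα = −(127.0/4)×(-0.036) = 1.143 W m⁻².

1.14 W m⁻²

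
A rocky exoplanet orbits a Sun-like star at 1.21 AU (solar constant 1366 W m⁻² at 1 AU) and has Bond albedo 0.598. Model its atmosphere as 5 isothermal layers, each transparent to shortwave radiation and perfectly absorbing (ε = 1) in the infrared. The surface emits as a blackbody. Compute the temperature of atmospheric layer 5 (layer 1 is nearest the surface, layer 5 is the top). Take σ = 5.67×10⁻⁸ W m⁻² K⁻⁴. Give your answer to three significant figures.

202 kelvin

Irradiance scales as 1/d², so S = 1366 W m⁻² × (1/1.21)² = 933.0 W m⁻².
The effective emission temperature is T_e = [S(1−α)/(4σ)]^¼ = 201.7 K.
The net upward flux σT_e⁴ is constant between every pair of levels, so T_k⁴ = (N+1−k)T_e⁴.
T_5 = (1)^(1/4)·201.7 = 201.7 K.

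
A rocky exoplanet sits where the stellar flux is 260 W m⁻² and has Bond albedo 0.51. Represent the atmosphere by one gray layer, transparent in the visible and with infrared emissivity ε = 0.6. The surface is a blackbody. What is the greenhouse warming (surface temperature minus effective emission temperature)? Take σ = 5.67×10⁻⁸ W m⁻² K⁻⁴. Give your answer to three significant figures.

Effective emission temperature (TOA balance): σT_e⁴ = S(1−α)/4 = 31.85 W m⁻² → T_e = 154.0 K.
For a single slab of emissivity ε, T_s⁴ = 2T_e⁴/(2−ε); thus T_s = 154.0·(1.429)^(1/4) = 168.3 K.
T_s − T_e = 168.3 − 154.0 = 14.36 K.

14.4 K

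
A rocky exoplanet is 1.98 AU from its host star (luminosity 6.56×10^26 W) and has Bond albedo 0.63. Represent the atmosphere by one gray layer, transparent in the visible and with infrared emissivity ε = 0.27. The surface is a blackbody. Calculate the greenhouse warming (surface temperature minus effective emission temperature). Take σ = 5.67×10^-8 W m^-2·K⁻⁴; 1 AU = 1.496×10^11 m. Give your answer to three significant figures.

6.52 kelvin

d = 1.98 × 1.496×10^11 m = 2.962×10^11 m.
Flux at the orbit: S = L/(4πd²) = 6.56×10^26/(4π·(2.96×10^11)²) = 595.0 W m^-2.
The planet radiates to space at T_e = [S(1−α)/(4σ)]^(1/4) = 176.5 K.
For a single slab of emissivity ε, T_s⁴ = 2T_e⁴/(2−ε); thus T_s = 176.5·(1.156)^(1/4) = 183.0 K.
T_s − T_e = 183.0 − 176.5 = 6.517 K.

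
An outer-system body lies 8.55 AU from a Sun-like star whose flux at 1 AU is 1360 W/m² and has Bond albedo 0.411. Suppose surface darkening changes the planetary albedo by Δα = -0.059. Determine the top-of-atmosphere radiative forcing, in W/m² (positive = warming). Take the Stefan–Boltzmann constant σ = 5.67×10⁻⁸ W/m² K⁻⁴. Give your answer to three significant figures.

0.274 W/m²

Irradiance scales as 1/d², so S = 1360 W/m² × (1/8.55)² = 18.60 W/m².
The change in absorbed flux is Δ[S(1−α)/4] = −SΔα/4 = 0.2744 W/m².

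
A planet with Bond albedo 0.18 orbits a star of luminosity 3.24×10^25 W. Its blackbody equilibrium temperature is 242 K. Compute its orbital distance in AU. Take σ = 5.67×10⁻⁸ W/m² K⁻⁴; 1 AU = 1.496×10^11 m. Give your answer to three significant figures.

0.348 AU

Required flux: S = 4σT⁴/(1−α) = 948.6 W/m².
S = L/(4πd²) → d = √(L/4πS) = √(3.24×10^25/(4π·948.6)) = 5.213×10^10 m = 0.3485 AU.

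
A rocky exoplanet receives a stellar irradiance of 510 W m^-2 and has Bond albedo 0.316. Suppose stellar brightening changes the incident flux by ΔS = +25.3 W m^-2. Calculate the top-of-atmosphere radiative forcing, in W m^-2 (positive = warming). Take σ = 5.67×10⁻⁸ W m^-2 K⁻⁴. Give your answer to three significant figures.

4.33 W m^-2

TOA radiative forcing: ΔF = (1−α)ΔS/4 = 0.684·(+25.3)/4 = 4.326 W m^-2.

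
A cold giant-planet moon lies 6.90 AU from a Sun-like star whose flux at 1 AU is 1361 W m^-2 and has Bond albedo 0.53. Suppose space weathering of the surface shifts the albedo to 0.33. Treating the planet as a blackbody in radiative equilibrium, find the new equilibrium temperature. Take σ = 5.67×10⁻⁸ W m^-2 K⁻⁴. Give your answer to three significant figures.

95.9 K

Flux at the orbit: S = 1361/(6.90)² = 28.59 W m^-2.
With the new albedo, S(1−α₂)/4 = 4.788 W m^-2, so T₂ = 95.86 K.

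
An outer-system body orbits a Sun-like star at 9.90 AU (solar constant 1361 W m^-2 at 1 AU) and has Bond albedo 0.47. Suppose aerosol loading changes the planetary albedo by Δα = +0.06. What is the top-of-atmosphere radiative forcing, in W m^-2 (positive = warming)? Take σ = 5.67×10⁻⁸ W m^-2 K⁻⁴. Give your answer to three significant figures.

-0.208 W m^-2

By the inverse-square law, S = 1361/9.90² = 13.89 W m^-2.
TOA radiative forcing: ΔF = −S·Δα/4 = −13.89·(+0.06)/4 = -0.2083 W m^-2.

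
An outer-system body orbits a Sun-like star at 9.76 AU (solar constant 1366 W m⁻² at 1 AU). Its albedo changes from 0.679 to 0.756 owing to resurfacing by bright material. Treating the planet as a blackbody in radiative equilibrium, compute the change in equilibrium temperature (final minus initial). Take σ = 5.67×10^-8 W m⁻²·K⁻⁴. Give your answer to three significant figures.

By the inverse-square law, S = 1366/9.76² = 14.34 W m⁻².
Initial: T₁ = [S(1−0.679)/(4σ)]^(1/4) = 67.12 K.
With α = 0.756, T₂ = 62.67 K.
Change: 62.67 − 67.12 = -4.448 K.

-4.45 kelvin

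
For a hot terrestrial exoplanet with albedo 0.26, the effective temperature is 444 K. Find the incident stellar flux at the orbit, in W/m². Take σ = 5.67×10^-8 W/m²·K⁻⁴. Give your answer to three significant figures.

11900 W/m²

Invert the energy balance for S: S = 4σT⁴/(1−α).
The emitted flux is σT⁴ = 2204 W/m².
S = 4·2204/0.74 = 11910 W/m².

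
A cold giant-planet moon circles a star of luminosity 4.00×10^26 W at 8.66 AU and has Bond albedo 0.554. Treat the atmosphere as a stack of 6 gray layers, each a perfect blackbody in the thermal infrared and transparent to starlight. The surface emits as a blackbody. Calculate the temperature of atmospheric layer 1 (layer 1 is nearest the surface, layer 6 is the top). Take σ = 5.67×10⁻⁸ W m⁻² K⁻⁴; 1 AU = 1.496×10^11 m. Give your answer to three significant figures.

d = 8.66 × 1.496×10^11 m = 1.296×10^12 m.
S = L/(4πd²) = 18.96 W m⁻².
The effective emission temperature is T_e = [S(1−α)/(4σ)]^¼ = 78.15 K.
The net upward flux σT_e⁴ is constant between every pair of levels, so T_k⁴ = (N+1−k)T_e⁴.
T_1 = (6)^(1/4)·78.15 = 122.3 K.

122 kelvin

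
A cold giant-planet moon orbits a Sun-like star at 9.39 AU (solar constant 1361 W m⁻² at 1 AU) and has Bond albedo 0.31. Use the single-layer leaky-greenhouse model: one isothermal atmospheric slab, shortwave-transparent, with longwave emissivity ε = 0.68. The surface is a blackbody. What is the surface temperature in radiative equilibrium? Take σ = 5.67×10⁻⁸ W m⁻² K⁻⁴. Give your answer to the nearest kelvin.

By the inverse-square law, S = 1361/9.39² = 15.44 W m⁻².
At the top of the atmosphere, σT_e⁴ = S(1−α)/4 = 2.663 W m⁻², giving T_e = 82.78 K.
The surface balance (absorbed SW + ε·downward IR = σT_s⁴) with T_a⁴ = T_s⁴/2 reduces to T_s = T_e·[2/(2−ε)]^¼ = 91.84 K.

92 K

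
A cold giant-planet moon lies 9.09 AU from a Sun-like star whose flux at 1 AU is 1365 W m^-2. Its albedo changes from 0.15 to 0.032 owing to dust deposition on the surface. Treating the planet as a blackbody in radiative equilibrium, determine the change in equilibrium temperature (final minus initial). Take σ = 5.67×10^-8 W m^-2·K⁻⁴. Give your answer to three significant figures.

2.93 K

Flux at the orbit: S = 1365/(9.09)² = 16.52 W m^-2.
Initial: T₁ = [S(1−0.15)/(4σ)]^(1/4) = 88.70 K.
Final:   T₂ = [S(1−0.032)/(4σ)]^(1/4) = 91.63 K.
ΔT = T₂ − T₁ = 2.930 K.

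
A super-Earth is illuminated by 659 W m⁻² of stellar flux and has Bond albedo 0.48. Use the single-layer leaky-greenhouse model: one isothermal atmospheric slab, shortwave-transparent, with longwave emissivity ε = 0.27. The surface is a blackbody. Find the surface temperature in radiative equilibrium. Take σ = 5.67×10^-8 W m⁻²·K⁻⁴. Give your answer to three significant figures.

204 K

The planet radiates to space at T_e = [S(1−α)/(4σ)]^(1/4) = 197.2 K.
The surface balance (absorbed SW + ε·downward IR = σT_s⁴) with T_a⁴ = T_s⁴/2 reduces to T_s = T_e·[2/(2−ε)]^¼ = 204.4 K.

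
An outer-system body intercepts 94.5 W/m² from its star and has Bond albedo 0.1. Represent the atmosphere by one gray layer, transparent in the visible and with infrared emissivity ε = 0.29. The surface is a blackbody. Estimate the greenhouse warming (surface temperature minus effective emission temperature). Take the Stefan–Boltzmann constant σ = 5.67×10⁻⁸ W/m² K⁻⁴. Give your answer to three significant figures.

5.56 K

Effective emission temperature (TOA balance): σT_e⁴ = S(1−α)/4 = 21.26 W/m² → T_e = 139.2 K.
Surface balance with a leaky layer gives σT_s⁴ = σT_e⁴·2/(2−ε), so T_s = T_e·[2/(2−0.29)]^(1/4) = 144.7 K.
Greenhouse warming: T_s − T_e = 5.558 K.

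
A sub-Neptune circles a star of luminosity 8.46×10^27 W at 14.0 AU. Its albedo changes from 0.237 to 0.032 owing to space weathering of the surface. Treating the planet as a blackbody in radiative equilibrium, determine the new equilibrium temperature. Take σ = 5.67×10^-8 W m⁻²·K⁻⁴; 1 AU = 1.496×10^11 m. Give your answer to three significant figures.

Orbital distance: d = 14.0 AU = 2.094×10^12 m.
S = L/(4πd²) = 153.5 W m⁻².
New equilibrium: T₂ = [(1−0.032)·153.5/(4σ)]^(1/4) = 160.0 K.

160 K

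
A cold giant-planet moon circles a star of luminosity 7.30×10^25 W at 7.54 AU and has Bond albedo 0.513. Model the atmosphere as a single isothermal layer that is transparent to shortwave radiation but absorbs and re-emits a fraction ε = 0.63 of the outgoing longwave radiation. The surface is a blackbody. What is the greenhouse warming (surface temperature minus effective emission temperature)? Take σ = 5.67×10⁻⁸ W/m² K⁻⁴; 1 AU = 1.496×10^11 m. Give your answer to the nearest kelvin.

6 K

d = 7.54 × 1.496×10^11 m = 1.128×10^12 m.
S = L/(4πd²) = 4.566 W/m².
At the top of the atmosphere, σT_e⁴ = S(1−α)/4 = 0.5559 W/m², giving T_e = 55.96 K.
For a single slab of emissivity ε, T_s⁴ = 2T_e⁴/(2−ε); thus T_s = 55.96·(1.46)^(1/4) = 61.51 K.
T_s − T_e = 61.51 − 55.96 = 5.551 K.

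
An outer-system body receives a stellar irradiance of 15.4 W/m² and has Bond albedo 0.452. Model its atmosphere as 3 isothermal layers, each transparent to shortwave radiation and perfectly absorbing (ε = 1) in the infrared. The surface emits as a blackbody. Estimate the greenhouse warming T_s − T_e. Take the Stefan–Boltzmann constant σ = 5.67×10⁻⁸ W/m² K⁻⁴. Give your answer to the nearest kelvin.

The effective emission temperature is T_e = [S(1−α)/(4σ)]^¼ = 78.10 K.
Surface: T_s = (4)^¼·T_e = 110.5 K.
So the greenhouse effect raises the surface by 110.5 − 78.10 = 32.35 K.

32 K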